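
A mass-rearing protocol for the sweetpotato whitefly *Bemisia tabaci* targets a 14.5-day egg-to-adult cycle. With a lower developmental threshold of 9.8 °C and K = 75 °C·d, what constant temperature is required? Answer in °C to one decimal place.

15.0 °C

Required daily accumulation = 75 / 14.5 = 5.172 DD/day.
T = T_base + 5.172 = 9.8 + 5.172 = 14.972 ≈ 15.0 °C.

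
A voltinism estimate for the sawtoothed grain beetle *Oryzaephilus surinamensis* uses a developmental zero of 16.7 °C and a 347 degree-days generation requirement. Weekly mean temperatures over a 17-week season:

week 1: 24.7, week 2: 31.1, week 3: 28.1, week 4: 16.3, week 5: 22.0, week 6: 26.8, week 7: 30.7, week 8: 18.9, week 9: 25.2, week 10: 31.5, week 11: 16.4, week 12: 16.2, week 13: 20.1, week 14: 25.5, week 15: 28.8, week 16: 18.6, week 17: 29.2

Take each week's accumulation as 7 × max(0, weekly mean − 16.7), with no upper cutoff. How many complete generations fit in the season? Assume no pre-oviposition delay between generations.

2 generations

Weekly DD (7 × max(0, T̄ − 16.7)): 56.0, 100.8, 79.8, 0.0, 37.1, 70.7, 98.0, 15.4, 59.5, 103.6, 0.0, 0.0, 23.8, 61.6, 84.7, 13.3, 87.5.
Season total = 891.8 DD.
Complete generations = ⌊891.8 / 347⌋ = 2.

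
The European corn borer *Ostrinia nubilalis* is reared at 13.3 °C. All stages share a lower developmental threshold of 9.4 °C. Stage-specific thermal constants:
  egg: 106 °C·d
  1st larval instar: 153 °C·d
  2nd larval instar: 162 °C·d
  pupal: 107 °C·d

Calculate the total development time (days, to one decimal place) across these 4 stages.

Daily accumulation at 13.3 °C = 13.3 − 9.4 = 3.9 DD/day.
Total K = 106 + 153 + 162 + 107 = 528 DD.
Total duration = 528 / 3.9 = 135.385 ≈ 135.4 days.

135.4 days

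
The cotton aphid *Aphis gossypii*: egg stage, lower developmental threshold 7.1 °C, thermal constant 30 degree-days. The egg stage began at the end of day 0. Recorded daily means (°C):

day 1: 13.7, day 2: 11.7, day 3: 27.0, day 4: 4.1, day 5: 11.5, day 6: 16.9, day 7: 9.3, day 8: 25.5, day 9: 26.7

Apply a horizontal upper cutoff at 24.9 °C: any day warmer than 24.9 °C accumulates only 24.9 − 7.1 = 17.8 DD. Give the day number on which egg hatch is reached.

Daily DD above 7.1 °C (capped at 17.8): 6.6, 4.6, 17.8, 0.0, 4.4, 9.8, 2.2, 17.8, 17.8.
Cumulative: 6.6, 11.2, 29.0, 29.0, 33.4, 43.2, 45.4, 63.2, 81.0.
The total first reaches 30 DD on day 5.

day 5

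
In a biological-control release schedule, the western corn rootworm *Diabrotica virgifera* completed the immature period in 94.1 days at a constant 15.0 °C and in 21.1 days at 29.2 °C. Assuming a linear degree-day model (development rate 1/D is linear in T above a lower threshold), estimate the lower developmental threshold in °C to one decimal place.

10.9 °C

Under the model K = D·(T − T_b), so D₁·(T₁ − T_b) = D₂·(T₂ − T_b).
94.1·(15.0 − T_b) = 21.1·(29.2 − T_b)
T_b = (94.1·15.0 − 21.1·29.2) / (94.1 − 21.1) = 795.38 / 73.0 = 10.896 °C ≈ 10.9 °C.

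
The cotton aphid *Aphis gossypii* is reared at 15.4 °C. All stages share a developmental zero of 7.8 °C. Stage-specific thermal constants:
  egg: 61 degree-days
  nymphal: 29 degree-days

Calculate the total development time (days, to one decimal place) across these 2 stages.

11.8 days

Daily accumulation at 15.4 °C = 15.4 − 7.8 = 7.6 DD/day.
Total K = 61 + 29 = 90 DD.
Total duration = 90 / 7.6 = 11.842 ≈ 11.8 days.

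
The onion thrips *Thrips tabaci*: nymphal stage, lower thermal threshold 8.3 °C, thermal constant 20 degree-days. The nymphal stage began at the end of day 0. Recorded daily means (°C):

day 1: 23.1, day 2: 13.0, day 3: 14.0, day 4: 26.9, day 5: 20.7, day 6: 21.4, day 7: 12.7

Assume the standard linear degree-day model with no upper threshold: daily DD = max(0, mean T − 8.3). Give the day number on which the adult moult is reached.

day 3

Daily DD above 8.3 °C: 14.8, 4.7, 5.7, 18.6, 12.4, 13.1, 4.4.
Cumulative: 14.8, 19.5, 25.2, 43.8, 56.2, 69.3, 73.7.
The total first reaches 20 DD on day 3.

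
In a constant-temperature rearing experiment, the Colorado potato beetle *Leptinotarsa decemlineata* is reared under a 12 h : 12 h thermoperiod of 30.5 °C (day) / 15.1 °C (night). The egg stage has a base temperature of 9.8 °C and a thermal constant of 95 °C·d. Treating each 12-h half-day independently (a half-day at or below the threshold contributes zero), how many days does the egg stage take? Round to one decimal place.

Day half: max(0, 30.5 − 9.8) × 0.5 = 20.7 × 0.5 = 10.35 DD.
Night half: max(0, 15.1 − 9.8) × 0.5 = 5.3 × 0.5 = 2.65 DD.
Per 24 h: 13.00 DD/day.
Duration = 95 / 13.00 = 7.308 ≈ 7.3 days.

7.3 days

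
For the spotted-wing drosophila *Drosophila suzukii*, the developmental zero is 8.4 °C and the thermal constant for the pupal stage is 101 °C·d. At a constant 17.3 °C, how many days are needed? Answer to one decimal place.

Daily accumulation = 17.3 − 8.4 = 8.9 DD/day.
Duration = 101 / 8.9 = 11.348 ≈ 11.3 days.

11.3 days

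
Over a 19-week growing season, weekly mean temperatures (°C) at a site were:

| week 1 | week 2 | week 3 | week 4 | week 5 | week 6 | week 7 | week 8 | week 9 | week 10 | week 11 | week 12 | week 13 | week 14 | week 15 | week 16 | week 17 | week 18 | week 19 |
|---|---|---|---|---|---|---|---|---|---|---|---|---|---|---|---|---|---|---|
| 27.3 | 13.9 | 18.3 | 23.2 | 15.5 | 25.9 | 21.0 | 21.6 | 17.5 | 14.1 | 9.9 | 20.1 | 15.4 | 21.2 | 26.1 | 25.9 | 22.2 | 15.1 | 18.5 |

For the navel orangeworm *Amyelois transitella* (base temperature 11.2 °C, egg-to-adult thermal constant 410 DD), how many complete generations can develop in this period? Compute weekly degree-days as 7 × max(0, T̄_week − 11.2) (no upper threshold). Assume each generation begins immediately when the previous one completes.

Weekly DD (7 × max(0, T̄ − 11.2)): 112.7, 18.9, 49.7, 84.0, 30.1, 102.9, 68.6, 72.8, 44.1, 20.3, 0.0, 62.3, 29.4, 70.0, 104.3, 102.9, 77.0, 27.3, 51.1.
Season total = 1128.4 DD.
Complete generations = ⌊1128.4 / 410⌋ = 2.

2 generations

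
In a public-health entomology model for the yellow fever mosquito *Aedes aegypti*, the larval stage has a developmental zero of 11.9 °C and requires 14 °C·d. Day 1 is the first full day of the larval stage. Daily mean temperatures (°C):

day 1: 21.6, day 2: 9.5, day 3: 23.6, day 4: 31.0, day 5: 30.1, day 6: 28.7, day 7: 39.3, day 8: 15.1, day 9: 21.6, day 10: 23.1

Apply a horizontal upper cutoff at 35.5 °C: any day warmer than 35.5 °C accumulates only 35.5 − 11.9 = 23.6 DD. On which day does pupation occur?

day 3

Daily DD above 11.9 °C (capped at 23.6): 9.7, 0.0, 11.7, 19.1, 18.2, 16.8, 23.6, 3.2, 9.7, 11.2.
Cumulative: 9.7, 9.7, 21.4, 40.5, 58.7, 75.5, 99.1, 102.3, 112.0, 123.2.
The total first reaches 14 DD on day 3.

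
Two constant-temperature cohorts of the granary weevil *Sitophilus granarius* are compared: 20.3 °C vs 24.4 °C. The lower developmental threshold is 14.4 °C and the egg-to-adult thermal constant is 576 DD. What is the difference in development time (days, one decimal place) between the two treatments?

40.0 days

At 20.3 °C: 576 / (20.3 − 14.4) = 576 / 5.9 = 97.627 d.
At 24.4 °C: 576 / (24.4 − 14.4) = 576 / 10.0 = 57.600 d.
Difference = |97.627 − 57.600| = 40.027 ≈ 40.0 days.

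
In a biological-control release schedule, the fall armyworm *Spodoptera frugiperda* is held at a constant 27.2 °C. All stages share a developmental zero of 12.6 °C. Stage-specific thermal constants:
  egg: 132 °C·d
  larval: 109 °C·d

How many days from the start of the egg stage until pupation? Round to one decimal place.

Daily accumulation at 27.2 °C = 27.2 − 12.6 = 14.6 DD/day.
Total K = 132 + 109 = 241 DD.
Total duration = 241 / 14.6 = 16.507 ≈ 16.5 days.

16.5 days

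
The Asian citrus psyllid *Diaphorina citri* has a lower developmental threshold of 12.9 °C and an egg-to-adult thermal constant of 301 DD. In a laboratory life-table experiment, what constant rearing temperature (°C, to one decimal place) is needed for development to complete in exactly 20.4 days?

Required daily accumulation = 301 / 20.4 = 14.755 DD/day.
T = T_base + 14.755 = 12.9 + 14.755 = 27.655 ≈ 27.7 °C.

27.7 °C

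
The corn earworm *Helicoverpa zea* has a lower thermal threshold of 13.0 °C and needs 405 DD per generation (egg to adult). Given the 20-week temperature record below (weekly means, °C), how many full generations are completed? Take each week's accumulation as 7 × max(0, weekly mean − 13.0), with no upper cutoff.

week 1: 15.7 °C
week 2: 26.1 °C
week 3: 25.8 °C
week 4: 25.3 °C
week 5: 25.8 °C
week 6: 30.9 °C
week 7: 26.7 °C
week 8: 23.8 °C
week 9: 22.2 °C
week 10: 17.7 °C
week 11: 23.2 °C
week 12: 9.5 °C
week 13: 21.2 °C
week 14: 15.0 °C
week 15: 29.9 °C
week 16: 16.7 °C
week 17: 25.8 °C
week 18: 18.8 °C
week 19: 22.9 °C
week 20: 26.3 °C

3 generations

Weekly DD (7 × max(0, T̄ − 13.0)): 18.9, 91.7, 89.6, 86.1, 89.6, 125.3, 95.9, 75.6, 64.4, 32.9, 71.4, 0.0, 57.4, 14.0, 118.3, 25.9, 89.6, 40.6, 69.3, 93.1.
Season total = 1349.6 DD.
Complete generations = ⌊1349.6 / 405⌋ = 3.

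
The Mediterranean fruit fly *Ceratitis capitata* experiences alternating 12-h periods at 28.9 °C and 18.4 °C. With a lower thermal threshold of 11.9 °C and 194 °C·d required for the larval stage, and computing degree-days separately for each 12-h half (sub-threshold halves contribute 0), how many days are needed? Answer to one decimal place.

16.5 days

Day half: max(0, 28.9 − 11.9) × 0.5 = 17.0 × 0.5 = 8.50 DD.
Night half: max(0, 18.4 − 11.9) × 0.5 = 6.5 × 0.5 = 3.25 DD.
Per 24 h: 11.75 DD/day.
Duration = 194 / 11.75 = 16.511 ≈ 16.5 days.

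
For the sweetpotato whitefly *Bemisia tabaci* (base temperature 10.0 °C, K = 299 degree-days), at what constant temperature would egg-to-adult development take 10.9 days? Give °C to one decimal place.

Required daily accumulation = 299 / 10.9 = 27.431 DD/day.
T = T_base + 27.431 = 10.0 + 27.431 = 37.431 ≈ 37.4 °C.

37.4 °C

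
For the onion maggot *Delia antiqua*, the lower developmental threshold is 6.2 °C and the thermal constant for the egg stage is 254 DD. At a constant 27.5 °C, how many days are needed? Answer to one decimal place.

Daily accumulation = 27.5 − 6.2 = 21.3 DD/day.
Duration = 254 / 21.3 = 11.925 ≈ 11.9 days.

11.9 days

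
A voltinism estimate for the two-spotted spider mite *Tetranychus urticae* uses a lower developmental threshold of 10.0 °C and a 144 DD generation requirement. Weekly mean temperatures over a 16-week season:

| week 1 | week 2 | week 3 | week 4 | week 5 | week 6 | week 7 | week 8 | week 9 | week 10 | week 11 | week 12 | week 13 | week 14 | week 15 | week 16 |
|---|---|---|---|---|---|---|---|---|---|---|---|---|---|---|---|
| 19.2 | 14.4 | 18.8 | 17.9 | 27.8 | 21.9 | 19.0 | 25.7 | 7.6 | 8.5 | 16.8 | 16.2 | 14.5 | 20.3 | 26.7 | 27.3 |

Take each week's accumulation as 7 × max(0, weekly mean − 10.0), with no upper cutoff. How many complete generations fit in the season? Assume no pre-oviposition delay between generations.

7 generations

Weekly DD (7 × max(0, T̄ − 10.0)): 64.4, 30.8, 61.6, 55.3, 124.6, 83.3, 63.0, 109.9, 0.0, 0.0, 47.6, 43.4, 31.5, 72.1, 116.9, 121.1.
Season total = 1025.5 DD.
Complete generations = ⌊1025.5 / 144⌋ = 7.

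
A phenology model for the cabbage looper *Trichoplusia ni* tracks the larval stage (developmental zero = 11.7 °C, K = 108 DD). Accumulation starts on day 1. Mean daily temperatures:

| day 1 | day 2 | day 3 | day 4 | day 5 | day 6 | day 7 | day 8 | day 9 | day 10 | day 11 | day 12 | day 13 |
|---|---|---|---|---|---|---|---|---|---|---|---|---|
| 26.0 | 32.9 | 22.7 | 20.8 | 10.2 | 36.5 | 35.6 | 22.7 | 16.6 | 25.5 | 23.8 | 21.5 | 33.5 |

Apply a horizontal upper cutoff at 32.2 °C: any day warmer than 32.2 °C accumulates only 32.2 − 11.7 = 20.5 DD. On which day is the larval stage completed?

Daily DD above 11.7 °C (capped at 20.5): 14.3, 20.5, 11.0, 9.1, 0.0, 20.5, 20.5, 11.0, 4.9, 13.8, 12.1, 9.8, 20.5.
Cumulative: 14.3, 34.8, 45.8, 54.9, 54.9, 75.4, 95.9, 106.9, 111.8, 125.6, 137.7, 147.5, 168.0.
The total first reaches 108 DD on day 9.

day 9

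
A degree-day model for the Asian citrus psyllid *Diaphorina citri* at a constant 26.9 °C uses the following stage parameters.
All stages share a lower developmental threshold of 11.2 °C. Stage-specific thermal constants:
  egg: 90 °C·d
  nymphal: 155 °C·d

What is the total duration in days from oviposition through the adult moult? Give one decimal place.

Daily accumulation at 26.9 °C = 26.9 − 11.2 = 15.7 DD/day.
Total K = 90 + 155 = 245 DD.
Total duration = 245 / 15.7 = 15.605 ≈ 15.6 days.

15.6 days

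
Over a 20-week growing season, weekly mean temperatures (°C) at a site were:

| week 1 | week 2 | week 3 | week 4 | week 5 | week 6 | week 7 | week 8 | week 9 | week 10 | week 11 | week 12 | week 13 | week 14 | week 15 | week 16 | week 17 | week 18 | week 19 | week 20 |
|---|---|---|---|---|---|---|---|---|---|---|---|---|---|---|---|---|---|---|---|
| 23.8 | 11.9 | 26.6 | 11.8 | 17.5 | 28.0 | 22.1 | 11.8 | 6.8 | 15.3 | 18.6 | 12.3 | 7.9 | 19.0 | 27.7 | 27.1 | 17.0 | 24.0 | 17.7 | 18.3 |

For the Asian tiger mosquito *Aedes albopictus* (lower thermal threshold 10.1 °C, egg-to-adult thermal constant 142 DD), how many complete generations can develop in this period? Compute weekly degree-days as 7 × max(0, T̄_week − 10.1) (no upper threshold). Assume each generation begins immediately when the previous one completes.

8 generations

Weekly DD (7 × max(0, T̄ − 10.1)): 95.9, 12.6, 115.5, 11.9, 51.8, 125.3, 84.0, 11.9, 0.0, 36.4, 59.5, 15.4, 0.0, 62.3, 123.2, 119.0, 48.3, 97.3, 53.2, 57.4.
Season total = 1180.9 DD.
Complete generations = ⌊1180.9 / 142⌋ = 8.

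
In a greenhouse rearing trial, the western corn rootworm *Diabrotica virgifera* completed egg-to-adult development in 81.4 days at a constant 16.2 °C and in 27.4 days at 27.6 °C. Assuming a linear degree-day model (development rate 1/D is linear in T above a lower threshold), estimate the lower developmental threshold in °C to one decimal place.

Under the model K = D·(T − T_b), so D₁·(T₁ − T_b) = D₂·(T₂ − T_b).
81.4·(16.2 − T_b) = 27.4·(27.6 − T_b)
T_b = (81.4·16.2 − 27.4·27.6) / (81.4 − 27.4) = 562.44 / 54.0 = 10.416 °C ≈ 10.4 °C.

10.4 °C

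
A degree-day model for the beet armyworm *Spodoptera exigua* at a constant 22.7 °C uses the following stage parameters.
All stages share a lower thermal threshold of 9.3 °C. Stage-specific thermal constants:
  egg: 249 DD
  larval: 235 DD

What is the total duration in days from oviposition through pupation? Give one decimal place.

36.1 days

Daily accumulation at 22.7 °C = 22.7 − 9.3 = 13.4 DD/day.
Total K = 249 + 235 = 484 DD.
Total duration = 484 / 13.4 = 36.119 ≈ 36.1 days.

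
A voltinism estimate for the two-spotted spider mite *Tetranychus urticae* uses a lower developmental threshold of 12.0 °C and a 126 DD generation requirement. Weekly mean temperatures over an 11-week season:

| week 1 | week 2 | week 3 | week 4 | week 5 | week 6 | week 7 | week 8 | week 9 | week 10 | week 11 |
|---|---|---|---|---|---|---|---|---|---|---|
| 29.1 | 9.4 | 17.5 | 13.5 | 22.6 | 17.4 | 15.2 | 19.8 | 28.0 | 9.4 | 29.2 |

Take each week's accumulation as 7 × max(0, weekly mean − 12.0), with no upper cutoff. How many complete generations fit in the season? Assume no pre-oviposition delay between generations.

Weekly DD (7 × max(0, T̄ − 12.0)): 119.7, 0.0, 38.5, 10.5, 74.2, 37.8, 22.4, 54.6, 112.0, 0.0, 120.4.
Season total = 590.1 DD.
Complete generations = ⌊590.1 / 126⌋ = 4.

4 generations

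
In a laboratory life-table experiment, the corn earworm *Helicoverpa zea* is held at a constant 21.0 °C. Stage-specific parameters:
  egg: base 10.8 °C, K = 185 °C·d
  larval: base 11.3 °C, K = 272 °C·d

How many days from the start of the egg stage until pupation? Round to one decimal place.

egg: 185 / (21.0 − 10.8) = 185 / 10.2 = 18.137 d.
larval: 272 / (21.0 − 11.3) = 272 / 9.7 = 28.041 d.
Sum = 46.178 ≈ 46.2 days.

46.2 days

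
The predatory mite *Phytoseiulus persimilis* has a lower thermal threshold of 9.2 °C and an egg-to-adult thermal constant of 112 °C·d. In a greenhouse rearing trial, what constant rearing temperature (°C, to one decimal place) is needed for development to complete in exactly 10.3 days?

Required daily accumulation = 112 / 10.3 = 10.874 DD/day.
T = T_base + 10.874 = 9.2 + 10.874 = 20.074 ≈ 20.1 °C.

20.1 °C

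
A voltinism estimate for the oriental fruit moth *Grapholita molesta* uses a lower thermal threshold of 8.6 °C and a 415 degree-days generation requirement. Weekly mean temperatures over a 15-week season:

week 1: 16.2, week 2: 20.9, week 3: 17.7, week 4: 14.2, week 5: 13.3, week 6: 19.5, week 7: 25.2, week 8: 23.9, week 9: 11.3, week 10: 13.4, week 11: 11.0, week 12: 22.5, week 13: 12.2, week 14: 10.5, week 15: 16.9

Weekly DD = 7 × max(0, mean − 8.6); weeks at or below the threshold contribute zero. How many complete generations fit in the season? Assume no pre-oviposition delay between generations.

2 generations

Weekly DD (7 × max(0, T̄ − 8.6)): 53.2, 86.1, 63.7, 39.2, 32.9, 76.3, 116.2, 107.1, 18.9, 33.6, 16.8, 97.3, 25.2, 13.3, 58.1.
Season total = 837.9 DD.
Complete generations = ⌊837.9 / 415⌋ = 2.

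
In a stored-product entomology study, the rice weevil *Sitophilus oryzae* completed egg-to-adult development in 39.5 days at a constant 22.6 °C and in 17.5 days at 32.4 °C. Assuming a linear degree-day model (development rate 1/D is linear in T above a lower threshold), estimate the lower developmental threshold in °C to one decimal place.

14.8 °C

Linear rate model ⇒ the product D·(T − T_b) is constant across temperatures.
39.5·(22.6 − T_b) = 17.5·(32.4 − T_b)
T_b = (39.5·22.6 − 17.5·32.4) / (39.5 − 17.5) = 325.70 / 22.0 = 14.805 °C ≈ 14.8 °C.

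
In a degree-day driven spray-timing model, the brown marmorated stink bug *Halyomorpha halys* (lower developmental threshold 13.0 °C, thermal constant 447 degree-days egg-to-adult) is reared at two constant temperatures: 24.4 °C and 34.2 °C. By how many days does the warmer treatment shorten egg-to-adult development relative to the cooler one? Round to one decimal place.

18.1 days

At 24.4 °C: 447 / (24.4 − 13.0) = 447 / 11.4 = 39.211 d.
At 34.2 °C: 447 / (34.2 − 13.0) = 447 / 21.2 = 21.085 d.
Difference = |39.211 − 21.085| = 18.126 ≈ 18.1 days.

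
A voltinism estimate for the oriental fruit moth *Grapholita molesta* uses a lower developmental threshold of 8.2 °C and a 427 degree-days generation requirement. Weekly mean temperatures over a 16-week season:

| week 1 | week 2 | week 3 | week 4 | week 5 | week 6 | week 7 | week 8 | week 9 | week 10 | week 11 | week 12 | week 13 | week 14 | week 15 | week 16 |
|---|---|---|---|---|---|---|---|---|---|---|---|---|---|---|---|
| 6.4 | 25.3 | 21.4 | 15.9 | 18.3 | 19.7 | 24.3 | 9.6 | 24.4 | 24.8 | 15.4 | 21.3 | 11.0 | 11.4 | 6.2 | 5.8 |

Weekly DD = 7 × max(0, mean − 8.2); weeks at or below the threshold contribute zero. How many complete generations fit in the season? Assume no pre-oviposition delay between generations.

Weekly DD (7 × max(0, T̄ − 8.2)): 0.0, 119.7, 92.4, 53.9, 70.7, 80.5, 112.7, 9.8, 113.4, 116.2, 50.4, 91.7, 19.6, 22.4, 0.0, 0.0.
Season total = 953.4 DD.
Complete generations = ⌊953.4 / 427⌋ = 2.

2 generations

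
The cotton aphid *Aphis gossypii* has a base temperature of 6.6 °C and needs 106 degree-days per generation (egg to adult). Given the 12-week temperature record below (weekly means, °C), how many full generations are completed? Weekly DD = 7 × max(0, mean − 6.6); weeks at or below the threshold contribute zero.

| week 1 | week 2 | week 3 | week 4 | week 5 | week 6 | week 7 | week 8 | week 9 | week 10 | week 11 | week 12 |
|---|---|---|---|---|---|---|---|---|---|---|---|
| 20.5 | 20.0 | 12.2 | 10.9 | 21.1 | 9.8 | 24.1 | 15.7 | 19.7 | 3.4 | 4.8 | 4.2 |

Weekly DD (7 × max(0, T̄ − 6.6)): 97.3, 93.8, 39.2, 30.1, 101.5, 22.4, 122.5, 63.7, 91.7, 0.0, 0.0, 0.0.
Season total = 662.2 DD.
Complete generations = ⌊662.2 / 106⌋ = 6.

6 generations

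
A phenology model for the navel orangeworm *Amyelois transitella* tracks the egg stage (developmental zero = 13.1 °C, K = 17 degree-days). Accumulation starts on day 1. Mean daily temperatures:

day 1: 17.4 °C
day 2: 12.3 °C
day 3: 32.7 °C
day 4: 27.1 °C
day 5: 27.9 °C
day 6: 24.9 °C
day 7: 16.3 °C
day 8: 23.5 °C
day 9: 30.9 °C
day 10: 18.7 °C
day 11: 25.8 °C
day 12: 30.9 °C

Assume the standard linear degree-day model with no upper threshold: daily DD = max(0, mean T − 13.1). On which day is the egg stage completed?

Daily DD above 13.1 °C: 4.3, 0.0, 19.6, 14.0, 14.8, 11.8, 3.2, 10.4, 17.8, 5.6, 12.7, 17.8.
Cumulative: 4.3, 4.3, 23.9, 37.9, 52.7, 64.5, 67.7, 78.1, 95.9, 101.5, 114.2, 132.0.
The total first reaches 17 DD on day 3.

day 3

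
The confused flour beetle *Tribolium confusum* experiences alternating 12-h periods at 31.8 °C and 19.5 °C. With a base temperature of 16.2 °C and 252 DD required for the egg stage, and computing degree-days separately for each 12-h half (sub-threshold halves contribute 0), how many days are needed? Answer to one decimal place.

Day half: max(0, 31.8 − 16.2) × 0.5 = 15.6 × 0.5 = 7.80 DD.
Night half: max(0, 19.5 − 16.2) × 0.5 = 3.3 × 0.5 = 1.65 DD.
Per 24 h: 9.45 DD/day.
Duration = 252 / 9.45 = 26.667 ≈ 26.7 days.

26.7 days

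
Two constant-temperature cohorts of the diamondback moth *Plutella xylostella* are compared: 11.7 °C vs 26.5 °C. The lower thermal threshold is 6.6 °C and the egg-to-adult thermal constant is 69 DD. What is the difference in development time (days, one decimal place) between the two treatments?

10.1 days

At 11.7 °C: 69 / (11.7 − 6.6) = 69 / 5.1 = 13.529 d.
At 26.5 °C: 69 / (26.5 − 6.6) = 69 / 19.9 = 3.467 d.
Difference = |13.529 − 3.467| = 10.062 ≈ 10.1 days.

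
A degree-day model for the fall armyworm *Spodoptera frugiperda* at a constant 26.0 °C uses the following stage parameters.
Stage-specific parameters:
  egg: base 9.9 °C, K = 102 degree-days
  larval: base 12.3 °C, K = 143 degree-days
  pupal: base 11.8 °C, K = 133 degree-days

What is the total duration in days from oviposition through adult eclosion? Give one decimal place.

26.1 days

egg: 102 / (26.0 − 9.9) = 102 / 16.1 = 6.335 d.
larval: 143 / (26.0 − 12.3) = 143 / 13.7 = 10.438 d.
pupal: 133 / (26.0 − 11.8) = 133 / 14.2 = 9.366 d.
Sum = 26.140 ≈ 26.1 days.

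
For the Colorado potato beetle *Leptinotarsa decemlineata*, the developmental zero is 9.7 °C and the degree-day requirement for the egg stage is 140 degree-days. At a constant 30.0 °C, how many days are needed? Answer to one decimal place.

Daily accumulation = 30.0 − 9.7 = 20.3 DD/day.
Duration = 140 / 20.3 = 6.897 ≈ 6.9 days.

6.9 days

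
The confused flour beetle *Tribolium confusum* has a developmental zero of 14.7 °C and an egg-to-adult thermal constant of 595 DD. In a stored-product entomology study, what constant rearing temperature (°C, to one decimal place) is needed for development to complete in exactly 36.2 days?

Required daily accumulation = 595 / 36.2 = 16.436 DD/day.
T = T_base + 16.436 = 14.7 + 16.436 = 31.136 ≈ 31.1 °C.

31.1 °C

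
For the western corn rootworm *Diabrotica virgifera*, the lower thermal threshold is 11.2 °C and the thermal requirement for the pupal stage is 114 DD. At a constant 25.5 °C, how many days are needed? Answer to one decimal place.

8.0 days

Daily accumulation = 25.5 − 11.2 = 14.3 DD/day.
Duration = 114 / 14.3 = 7.972 ≈ 8.0 days.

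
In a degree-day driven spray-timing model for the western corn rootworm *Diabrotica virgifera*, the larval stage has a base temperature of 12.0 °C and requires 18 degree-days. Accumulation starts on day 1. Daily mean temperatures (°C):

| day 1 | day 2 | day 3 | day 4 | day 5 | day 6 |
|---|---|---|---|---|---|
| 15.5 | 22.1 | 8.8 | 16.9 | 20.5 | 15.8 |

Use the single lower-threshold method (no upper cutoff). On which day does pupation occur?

Daily DD above 12.0 °C: 3.5, 10.1, 0.0, 4.9, 8.5, 3.8.
Cumulative: 3.5, 13.6, 13.6, 18.5, 27.0, 30.8.
The total first reaches 18 DD on day 4.

day 4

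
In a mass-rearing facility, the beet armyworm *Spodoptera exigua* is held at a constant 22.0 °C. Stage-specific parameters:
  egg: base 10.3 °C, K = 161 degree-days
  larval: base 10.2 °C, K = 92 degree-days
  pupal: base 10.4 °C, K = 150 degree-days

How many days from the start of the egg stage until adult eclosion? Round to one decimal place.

egg: 161 / (22.0 − 10.3) = 161 / 11.7 = 13.761 d.
larval: 92 / (22.0 − 10.2) = 92 / 11.8 = 7.797 d.
pupal: 150 / (22.0 − 10.4) = 150 / 11.6 = 12.931 d.
Sum = 34.488 ≈ 34.5 days.

34.5 days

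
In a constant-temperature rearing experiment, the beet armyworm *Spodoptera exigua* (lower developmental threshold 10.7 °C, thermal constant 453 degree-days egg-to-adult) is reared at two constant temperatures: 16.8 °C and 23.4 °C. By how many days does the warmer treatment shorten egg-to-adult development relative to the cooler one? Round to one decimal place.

38.6 days

At 16.8 °C: 453 / (16.8 − 10.7) = 453 / 6.1 = 74.262 d.
At 23.4 °C: 453 / (23.4 − 10.7) = 453 / 12.7 = 35.669 d.
Difference = |74.262 − 35.669| = 38.593 ≈ 38.6 days.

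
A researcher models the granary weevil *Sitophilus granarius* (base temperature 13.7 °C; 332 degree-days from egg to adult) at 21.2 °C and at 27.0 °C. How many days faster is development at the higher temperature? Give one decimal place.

19.3 days

At 21.2 °C: 332 / (21.2 − 13.7) = 332 / 7.5 = 44.267 d.
At 27.0 °C: 332 / (27.0 − 13.7) = 332 / 13.3 = 24.962 d.
Difference = |44.267 − 24.962| = 19.304 ≈ 19.3 days.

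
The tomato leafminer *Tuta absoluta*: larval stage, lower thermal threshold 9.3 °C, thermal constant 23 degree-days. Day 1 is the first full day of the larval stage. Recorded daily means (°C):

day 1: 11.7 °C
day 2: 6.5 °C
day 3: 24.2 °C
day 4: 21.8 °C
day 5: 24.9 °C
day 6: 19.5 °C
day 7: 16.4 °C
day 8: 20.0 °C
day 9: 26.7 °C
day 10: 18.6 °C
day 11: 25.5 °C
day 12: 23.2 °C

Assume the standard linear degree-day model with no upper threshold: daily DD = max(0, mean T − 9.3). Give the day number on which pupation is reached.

day 4

Daily DD above 9.3 °C: 2.4, 0.0, 14.9, 12.5, 15.6, 10.2, 7.1, 10.7, 17.4, 9.3, 16.2, 13.9.
Cumulative: 2.4, 2.4, 17.3, 29.8, 45.4, 55.6, 62.7, 73.4, 90.8, 100.1, 116.3, 130.2.
The total first reaches 23 DD on day 4.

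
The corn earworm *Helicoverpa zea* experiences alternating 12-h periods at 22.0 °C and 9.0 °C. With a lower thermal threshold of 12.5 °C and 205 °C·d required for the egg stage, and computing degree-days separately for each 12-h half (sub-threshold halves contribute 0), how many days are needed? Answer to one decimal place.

Day half: max(0, 22.0 − 12.5) × 0.5 = 9.5 × 0.5 = 4.75 DD.
Night half: max(0, 9.0 − 12.5) × 0.5 = 0.0 × 0.5 = 0.00 DD.
Per 24 h: 4.75 DD/day.
Duration = 205 / 4.75 = 43.158 ≈ 43.2 days.

43.2 days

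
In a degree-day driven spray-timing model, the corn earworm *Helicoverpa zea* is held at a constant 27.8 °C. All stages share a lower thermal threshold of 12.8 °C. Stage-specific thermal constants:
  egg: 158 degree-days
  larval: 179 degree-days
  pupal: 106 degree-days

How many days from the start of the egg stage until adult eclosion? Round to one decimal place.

29.5 days

Daily accumulation at 27.8 °C = 27.8 − 12.8 = 15.0 DD/day.
Total K = 158 + 179 + 106 = 443 DD.
Total duration = 443 / 15.0 = 29.533 ≈ 29.5 days.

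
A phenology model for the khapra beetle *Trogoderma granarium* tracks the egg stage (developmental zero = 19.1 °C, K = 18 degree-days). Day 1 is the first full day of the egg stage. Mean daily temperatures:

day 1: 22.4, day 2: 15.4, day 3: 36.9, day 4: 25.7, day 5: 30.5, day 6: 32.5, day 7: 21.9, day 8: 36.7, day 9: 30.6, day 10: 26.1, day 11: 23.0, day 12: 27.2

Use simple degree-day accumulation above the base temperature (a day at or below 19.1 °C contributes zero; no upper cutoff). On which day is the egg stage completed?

day 3

Daily DD above 19.1 °C: 3.3, 0.0, 17.8, 6.6, 11.4, 13.4, 2.8, 17.6, 11.5, 7.0, 3.9, 8.1.
Cumulative: 3.3, 3.3, 21.1, 27.7, 39.1, 52.5, 55.3, 72.9, 84.4, 91.4, 95.3, 103.4.
The total first reaches 18 DD on day 3.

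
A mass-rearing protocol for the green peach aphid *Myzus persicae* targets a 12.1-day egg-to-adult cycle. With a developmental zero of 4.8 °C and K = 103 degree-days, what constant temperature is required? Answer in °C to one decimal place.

Required daily accumulation = 103 / 12.1 = 8.512 DD/day.
T = T_base + 8.512 = 4.8 + 8.512 = 13.312 ≈ 13.3 °C.

13.3 °C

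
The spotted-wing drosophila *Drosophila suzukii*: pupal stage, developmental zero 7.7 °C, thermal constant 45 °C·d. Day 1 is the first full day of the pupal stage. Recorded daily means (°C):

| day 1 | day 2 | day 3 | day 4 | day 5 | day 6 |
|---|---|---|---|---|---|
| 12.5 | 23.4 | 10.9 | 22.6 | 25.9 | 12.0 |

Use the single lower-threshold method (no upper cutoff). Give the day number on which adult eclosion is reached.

day 5

Daily DD above 7.7 °C: 4.8, 15.7, 3.2, 14.9, 18.2, 4.3.
Cumulative: 4.8, 20.5, 23.7, 38.6, 56.8, 61.1.
The total first reaches 45 DD on day 5.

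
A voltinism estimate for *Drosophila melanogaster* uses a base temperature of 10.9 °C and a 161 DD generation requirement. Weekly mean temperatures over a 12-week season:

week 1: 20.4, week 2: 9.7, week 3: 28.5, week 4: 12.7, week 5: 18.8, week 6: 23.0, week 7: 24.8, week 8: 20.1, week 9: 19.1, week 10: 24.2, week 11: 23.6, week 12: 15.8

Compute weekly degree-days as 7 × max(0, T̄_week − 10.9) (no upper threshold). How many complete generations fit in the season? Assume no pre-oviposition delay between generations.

4 generations

Weekly DD (7 × max(0, T̄ − 10.9)): 66.5, 0.0, 123.2, 12.6, 55.3, 84.7, 97.3, 64.4, 57.4, 93.1, 88.9, 34.3.
Season total = 777.7 DD.
Complete generations = ⌊777.7 / 161⌋ = 4.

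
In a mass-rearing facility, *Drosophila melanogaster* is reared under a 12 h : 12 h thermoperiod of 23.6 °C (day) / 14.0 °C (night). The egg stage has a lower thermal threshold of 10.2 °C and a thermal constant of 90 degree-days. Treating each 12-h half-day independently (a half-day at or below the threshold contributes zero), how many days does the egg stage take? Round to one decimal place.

Day half: max(0, 23.6 − 10.2) × 0.5 = 13.4 × 0.5 = 6.70 DD.
Night half: max(0, 14.0 − 10.2) × 0.5 = 3.8 × 0.5 = 1.90 DD.
Per 24 h: 8.60 DD/day.
Duration = 90 / 8.60 = 10.465 ≈ 10.5 days.

10.5 days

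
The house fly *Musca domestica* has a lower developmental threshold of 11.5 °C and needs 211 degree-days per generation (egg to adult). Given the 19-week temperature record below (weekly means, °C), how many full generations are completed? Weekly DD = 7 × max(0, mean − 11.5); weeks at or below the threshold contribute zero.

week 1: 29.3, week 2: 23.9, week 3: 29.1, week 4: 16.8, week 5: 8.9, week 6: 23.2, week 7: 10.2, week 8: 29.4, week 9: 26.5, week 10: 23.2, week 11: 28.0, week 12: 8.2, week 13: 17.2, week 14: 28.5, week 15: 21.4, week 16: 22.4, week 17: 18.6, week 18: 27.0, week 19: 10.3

6 generations

Weekly DD (7 × max(0, T̄ − 11.5)): 124.6, 86.8, 123.2, 37.1, 0.0, 81.9, 0.0, 125.3, 105.0, 81.9, 115.5, 0.0, 39.9, 119.0, 69.3, 76.3, 49.7, 108.5, 0.0.
Season total = 1344.0 DD.
Complete generations = ⌊1344.0 / 211⌋ = 6.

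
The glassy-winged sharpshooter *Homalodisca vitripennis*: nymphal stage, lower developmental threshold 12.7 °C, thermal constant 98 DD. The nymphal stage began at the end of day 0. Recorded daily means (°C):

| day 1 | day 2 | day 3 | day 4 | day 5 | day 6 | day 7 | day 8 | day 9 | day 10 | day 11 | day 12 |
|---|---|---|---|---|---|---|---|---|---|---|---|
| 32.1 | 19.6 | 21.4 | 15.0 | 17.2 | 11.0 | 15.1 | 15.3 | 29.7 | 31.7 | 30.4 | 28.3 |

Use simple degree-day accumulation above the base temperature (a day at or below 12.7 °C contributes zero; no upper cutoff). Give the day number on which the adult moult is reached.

day 11

Daily DD above 12.7 °C: 19.4, 6.9, 8.7, 2.3, 4.5, 0.0, 2.4, 2.6, 17.0, 19.0, 17.7, 15.6.
Cumulative: 19.4, 26.3, 35.0, 37.3, 41.8, 41.8, 44.2, 46.8, 63.8, 82.8, 100.5, 116.1.
The total first reaches 98 DD on day 11.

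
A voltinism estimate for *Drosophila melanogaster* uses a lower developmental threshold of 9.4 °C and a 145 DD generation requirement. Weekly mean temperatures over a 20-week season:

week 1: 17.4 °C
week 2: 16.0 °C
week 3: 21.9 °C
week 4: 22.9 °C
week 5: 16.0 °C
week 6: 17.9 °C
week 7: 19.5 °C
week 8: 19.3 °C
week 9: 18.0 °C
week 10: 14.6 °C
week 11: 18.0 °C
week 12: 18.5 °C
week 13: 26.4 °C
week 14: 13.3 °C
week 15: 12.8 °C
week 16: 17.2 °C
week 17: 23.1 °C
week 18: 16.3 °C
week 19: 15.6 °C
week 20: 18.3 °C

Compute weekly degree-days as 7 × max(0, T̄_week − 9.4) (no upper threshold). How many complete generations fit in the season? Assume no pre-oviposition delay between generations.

Weekly DD (7 × max(0, T̄ − 9.4)): 56.0, 46.2, 87.5, 94.5, 46.2, 59.5, 70.7, 69.3, 60.2, 36.4, 60.2, 63.7, 119.0, 27.3, 23.8, 54.6, 95.9, 48.3, 43.4, 62.3.
Season total = 1225.0 DD.
Complete generations = ⌊1225.0 / 145⌋ = 8.

8 generations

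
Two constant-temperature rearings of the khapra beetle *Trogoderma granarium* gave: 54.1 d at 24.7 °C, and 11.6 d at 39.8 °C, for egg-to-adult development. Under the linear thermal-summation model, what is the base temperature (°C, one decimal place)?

Equal thermal constants: D₁(T₁ − T_b) = D₂(T₂ − T_b).
54.1·(24.7 − T_b) = 11.6·(39.8 − T_b)
T_b = (54.1·24.7 − 11.6·39.8) / (54.1 − 11.6) = 874.59 / 42.5 = 20.579 °C ≈ 20.6 °C.

20.6 °C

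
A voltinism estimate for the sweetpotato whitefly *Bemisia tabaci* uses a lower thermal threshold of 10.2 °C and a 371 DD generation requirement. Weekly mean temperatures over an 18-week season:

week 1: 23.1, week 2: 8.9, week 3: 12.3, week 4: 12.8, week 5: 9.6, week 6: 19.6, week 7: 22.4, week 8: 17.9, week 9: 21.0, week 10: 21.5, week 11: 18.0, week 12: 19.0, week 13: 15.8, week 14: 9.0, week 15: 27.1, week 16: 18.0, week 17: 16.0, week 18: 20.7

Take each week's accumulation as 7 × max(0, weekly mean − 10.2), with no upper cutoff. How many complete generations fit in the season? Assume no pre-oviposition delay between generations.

2 generations

Weekly DD (7 × max(0, T̄ − 10.2)): 90.3, 0.0, 14.7, 18.2, 0.0, 65.8, 85.4, 53.9, 75.6, 79.1, 54.6, 61.6, 39.2, 0.0, 118.3, 54.6, 40.6, 73.5.
Season total = 925.4 DD.
Complete generations = ⌊925.4 / 371⌋ = 2.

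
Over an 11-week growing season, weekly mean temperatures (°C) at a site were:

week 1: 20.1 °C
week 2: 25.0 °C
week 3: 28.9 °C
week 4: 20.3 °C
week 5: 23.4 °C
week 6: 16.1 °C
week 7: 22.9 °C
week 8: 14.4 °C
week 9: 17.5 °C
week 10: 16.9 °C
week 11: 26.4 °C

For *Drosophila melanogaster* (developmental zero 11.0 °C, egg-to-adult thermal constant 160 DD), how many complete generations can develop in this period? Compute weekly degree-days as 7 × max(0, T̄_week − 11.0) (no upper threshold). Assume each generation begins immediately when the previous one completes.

4 generations

Weekly DD (7 × max(0, T̄ − 11.0)): 63.7, 98.0, 125.3, 65.1, 86.8, 35.7, 83.3, 23.8, 45.5, 41.3, 107.8.
Season total = 776.3 DD.
Complete generations = ⌊776.3 / 160⌋ = 4.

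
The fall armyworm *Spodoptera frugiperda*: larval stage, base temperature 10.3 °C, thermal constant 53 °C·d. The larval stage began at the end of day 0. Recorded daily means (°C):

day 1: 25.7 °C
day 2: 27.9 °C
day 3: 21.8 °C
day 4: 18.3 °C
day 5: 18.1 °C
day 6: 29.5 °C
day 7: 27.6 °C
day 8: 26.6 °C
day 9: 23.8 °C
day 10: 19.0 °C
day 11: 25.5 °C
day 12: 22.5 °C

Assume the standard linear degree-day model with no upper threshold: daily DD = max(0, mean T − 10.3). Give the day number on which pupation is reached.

Daily DD above 10.3 °C: 15.4, 17.6, 11.5, 8.0, 7.8, 19.2, 17.3, 16.3, 13.5, 8.7, 15.2, 12.2.
Cumulative: 15.4, 33.0, 44.5, 52.5, 60.3, 79.5, 96.8, 113.1, 126.6, 135.3, 150.5, 162.7.
The total first reaches 53 DD on day 5.

day 5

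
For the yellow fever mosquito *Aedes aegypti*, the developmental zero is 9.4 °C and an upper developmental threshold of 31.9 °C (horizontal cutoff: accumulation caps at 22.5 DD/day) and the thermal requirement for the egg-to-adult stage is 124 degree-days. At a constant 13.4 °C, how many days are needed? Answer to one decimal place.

31.0 days

Daily accumulation = 13.4 − 9.4 = 4.0 DD/day.
Duration = 124 / 4.0 = 31.000 ≈ 31.0 days.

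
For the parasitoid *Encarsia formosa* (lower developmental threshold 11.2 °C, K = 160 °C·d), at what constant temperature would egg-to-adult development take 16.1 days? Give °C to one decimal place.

Required daily accumulation = 160 / 16.1 = 9.938 DD/day.
T = T_base + 9.938 = 11.2 + 9.938 = 21.138 ≈ 21.1 °C.

21.1 °C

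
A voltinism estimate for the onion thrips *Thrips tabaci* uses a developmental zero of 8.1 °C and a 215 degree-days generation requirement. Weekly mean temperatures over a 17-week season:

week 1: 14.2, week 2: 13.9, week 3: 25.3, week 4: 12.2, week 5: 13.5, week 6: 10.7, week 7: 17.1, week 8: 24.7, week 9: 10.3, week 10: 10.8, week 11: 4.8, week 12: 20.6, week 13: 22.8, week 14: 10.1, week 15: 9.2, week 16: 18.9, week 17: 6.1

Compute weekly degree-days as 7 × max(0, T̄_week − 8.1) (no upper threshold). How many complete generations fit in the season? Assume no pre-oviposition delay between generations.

3 generations

Weekly DD (7 × max(0, T̄ − 8.1)): 42.7, 40.6, 120.4, 28.7, 37.8, 18.2, 63.0, 116.2, 15.4, 18.9, 0.0, 87.5, 102.9, 14.0, 7.7, 75.6, 0.0.
Season total = 789.6 DD.
Complete generations = ⌊789.6 / 215⌋ = 3.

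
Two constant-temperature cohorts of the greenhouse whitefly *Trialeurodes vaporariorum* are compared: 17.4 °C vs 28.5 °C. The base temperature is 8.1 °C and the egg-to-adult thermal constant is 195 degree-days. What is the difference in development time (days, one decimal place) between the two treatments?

At 17.4 °C: 195 / (17.4 − 8.1) = 195 / 9.3 = 20.968 d.
At 28.5 °C: 195 / (28.5 − 8.1) = 195 / 20.4 = 9.559 d.
Difference = |20.968 − 9.559| = 11.409 ≈ 11.4 days.

11.4 days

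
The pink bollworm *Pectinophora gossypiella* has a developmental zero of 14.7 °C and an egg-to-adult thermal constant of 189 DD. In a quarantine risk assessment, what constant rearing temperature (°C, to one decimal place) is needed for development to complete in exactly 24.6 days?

22.4 °C

Required daily accumulation = 189 / 24.6 = 7.683 DD/day.
T = T_base + 7.683 = 14.7 + 7.683 = 22.383 ≈ 22.4 °C.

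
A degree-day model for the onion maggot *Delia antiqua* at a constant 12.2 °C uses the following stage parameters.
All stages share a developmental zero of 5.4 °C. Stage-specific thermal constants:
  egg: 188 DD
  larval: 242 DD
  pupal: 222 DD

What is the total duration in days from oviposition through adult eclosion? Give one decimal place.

95.9 days

Daily accumulation at 12.2 °C = 12.2 − 5.4 = 6.8 DD/day.
Total K = 188 + 242 + 222 = 652 DD.
Total duration = 652 / 6.8 = 95.882 ≈ 95.9 days.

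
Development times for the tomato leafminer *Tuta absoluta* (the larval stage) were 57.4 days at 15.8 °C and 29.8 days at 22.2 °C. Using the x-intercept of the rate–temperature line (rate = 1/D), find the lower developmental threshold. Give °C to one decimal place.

Linear rate model ⇒ the product D·(T − T_b) is constant across temperatures.
57.4·(15.8 − T_b) = 29.8·(22.2 − T_b)
T_b = (57.4·15.8 − 29.8·22.2) / (57.4 − 29.8) = 245.36 / 27.6 = 8.890 °C ≈ 8.9 °C.

8.9 °C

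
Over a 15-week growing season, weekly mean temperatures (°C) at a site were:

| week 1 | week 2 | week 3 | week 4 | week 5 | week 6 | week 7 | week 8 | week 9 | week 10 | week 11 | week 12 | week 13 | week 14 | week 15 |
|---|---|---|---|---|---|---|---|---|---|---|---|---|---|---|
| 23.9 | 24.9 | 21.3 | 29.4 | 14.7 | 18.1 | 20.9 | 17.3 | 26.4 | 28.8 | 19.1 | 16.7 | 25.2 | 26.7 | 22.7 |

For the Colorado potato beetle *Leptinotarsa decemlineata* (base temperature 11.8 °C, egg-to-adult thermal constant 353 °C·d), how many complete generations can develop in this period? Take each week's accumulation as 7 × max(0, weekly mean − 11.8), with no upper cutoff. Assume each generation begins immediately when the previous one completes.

3 generations

Weekly DD (7 × max(0, T̄ − 11.8)): 84.7, 91.7, 66.5, 123.2, 20.3, 44.1, 63.7, 38.5, 102.2, 119.0, 51.1, 34.3, 93.8, 104.3, 76.3.
Season total = 1113.7 DD.
Complete generations = ⌊1113.7 / 353⌋ = 3.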